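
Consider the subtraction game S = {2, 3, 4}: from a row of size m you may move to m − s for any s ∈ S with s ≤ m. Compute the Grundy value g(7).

Grundy values for subtraction set {2, 3, 4}:
k:     0  1  2  3  4  5  6  7
g(k):  0  0  1  1  2  2  0  0
So g(7) = 0.

0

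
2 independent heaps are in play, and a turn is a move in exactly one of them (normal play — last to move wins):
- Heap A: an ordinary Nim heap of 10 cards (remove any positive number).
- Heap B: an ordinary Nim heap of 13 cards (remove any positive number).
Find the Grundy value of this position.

7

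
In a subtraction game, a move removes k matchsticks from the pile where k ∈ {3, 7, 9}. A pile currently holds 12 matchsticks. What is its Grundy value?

0

Grundy values for subtraction set {3, 7, 9}:
g(0) = mex{} = 0
g(1) = mex{} = 0
g(2) = mex{} = 0
g(3) = mex{0} = 1
g(4) = mex{0} = 1
g(5) = mex{0} = 1
g(6) = mex{1} = 0
g(7) = mex{0,1} = 2
g(8) = mex{0,1} = 2
g(9) = mex{0} = 1
g(10) = mex{0,1,2} = 3
g(11) = mex{0,1,2} = 3
g(12) = mex{1} = 0
So g(12) = 0.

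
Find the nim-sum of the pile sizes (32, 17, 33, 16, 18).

18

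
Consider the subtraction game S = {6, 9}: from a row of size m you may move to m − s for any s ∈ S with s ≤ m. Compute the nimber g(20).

Compute g(0), g(1), … for moves {6, 9}:
k:     0  1  2  3  4  5  6  7  8  9 10 11 12 13 14 15 16 17 18 19 20
g(k):  0  0  0  0  0  0  1  1  1  1  1  1  2  2  2  0  0  0  0  0  0
So g(20) = 0.

0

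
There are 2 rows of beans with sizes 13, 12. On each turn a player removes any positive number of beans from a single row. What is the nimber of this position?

Compute the nim-sum pairwise:
13 ⊕ 12 = 1

1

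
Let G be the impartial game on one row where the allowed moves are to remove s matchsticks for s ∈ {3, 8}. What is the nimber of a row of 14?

1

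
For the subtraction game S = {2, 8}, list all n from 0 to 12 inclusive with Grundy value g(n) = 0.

Compute g(0), g(1), … for moves {2, 8}:
g(0) = mex{} = 0
g(1) = mex{} = 0
g(2) = mex{0} = 1
g(3) = mex{0} = 1
g(4) = mex{1} = 0
g(5) = mex{1} = 0
g(6) = mex{0} = 1
g(7) = mex{0} = 1
g(8) = mex{0,1} = 2
g(9) = mex{0,1} = 2
g(10) = mex{1,2} = 0
g(11) = mex{1,2} = 0
g(12) = mex{0} = 1
The P-positions (g = 0) in 0..12 are 0, 1, 4, 5, 10, 11.

0, 1, 4, 5, 10, 11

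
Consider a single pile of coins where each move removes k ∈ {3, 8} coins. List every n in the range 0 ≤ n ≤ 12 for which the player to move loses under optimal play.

0, 1, 2, 6, 7, 11, 12

Grundy values for subtraction set {3, 8}:
k:     0  1  2  3  4  5  6  7  8  9 10 11 12
g(k):  0  0  0  1  1  1  0  0  2  1  1  0  0
The P-positions (g = 0) in 0..12 are 0, 1, 2, 6, 7, 11, 12.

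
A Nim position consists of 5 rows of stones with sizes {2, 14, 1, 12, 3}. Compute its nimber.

2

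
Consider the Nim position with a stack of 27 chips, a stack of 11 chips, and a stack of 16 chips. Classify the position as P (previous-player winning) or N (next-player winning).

Compute the nim-sum pairwise:
27 XOR 11 = 16
16 XOR 16 = 0
The nim-sum is 0, so this is a P-position: the player to move is in a losing position under optimal play.

P-position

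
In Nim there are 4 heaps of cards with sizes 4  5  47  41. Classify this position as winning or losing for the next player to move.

Winning position

Write each in binary and XOR column by column:
  000100  (4)
  000101  (5)
  101111  (47)
  101001  (41)
  ------
  000111  (7)
The nim-sum is 7 ≠ 0, so this is an N-position: the player to move can win.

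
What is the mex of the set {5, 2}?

0

0 is not in the set, so the mex is 0.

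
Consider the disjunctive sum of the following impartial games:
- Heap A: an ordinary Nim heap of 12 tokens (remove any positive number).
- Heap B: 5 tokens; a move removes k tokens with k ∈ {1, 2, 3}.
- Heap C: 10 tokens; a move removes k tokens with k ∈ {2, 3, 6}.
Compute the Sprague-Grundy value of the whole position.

Heap A is a plain Nim heap of size 12, so its Grundy value is 12.
Build the Grundy sequence for heap B with g(k) = mex{g(k−s) : s ∈ {1, 2, 3}, s ≤ k}:
g(0) = mex{} = 0
g(1) = mex{0} = 1
g(2) = mex{0,1} = 2
g(3) = mex{0,1,2} = 3
g(4) = mex{1,2,3} = 0
g(5) = mex{0,2,3} = 1
So g(5) = 1.
Grundy values for heap C (subtraction set {2, 3, 6}):
g(0) = mex{} = 0
g(1) = mex{} = 0
g(2) = mex{0} = 1
g(3) = mex{0} = 1
g(4) = mex{0,1} = 2
g(5) = mex{1} = 0
g(6) = mex{0,1,2} = 3
g(7) = mex{0,2} = 1
g(8) = mex{0,1,3} = 2
g(9) = mex{1,3} = 0
g(10) = mex{1,2} = 0
So g(10) = 0.
By the Sprague-Grundy theorem, the Grundy value of a sum of independent games is the XOR of the component values.
Combined value = 12 ⊕ 1 ⊕ 0 = 13.

13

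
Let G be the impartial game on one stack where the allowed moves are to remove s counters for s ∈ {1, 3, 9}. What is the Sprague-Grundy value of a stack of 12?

Grundy values for subtraction set {1, 3, 9}:
g(0) = mex{} = 0
g(1) = mex{0} = 1
g(2) = mex{1} = 0
g(3) = mex{0} = 1
g(4) = mex{1} = 0
g(5) = mex{0} = 1
g(6) = mex{1} = 0
g(7) = mex{0} = 1
g(8) = mex{1} = 0
g(9) = mex{0} = 1
g(10) = mex{1} = 0
g(11) = mex{0} = 1
g(12) = mex{1} = 0
So g(12) = 0.

0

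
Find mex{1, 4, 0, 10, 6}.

2

The values 0, 1 are all present; 2 is the first non-negative integer missing from the set.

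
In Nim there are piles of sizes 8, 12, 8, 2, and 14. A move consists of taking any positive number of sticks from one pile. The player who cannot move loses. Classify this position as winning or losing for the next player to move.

In binary:
  1000  (8)
  1100  (12)
  1000  (8)
  0010  (2)
  1110  (14)
  ----
  0000  (0)
The nim-sum is 0, so this is a P-position: the player to move is in a losing position under optimal play.

Losing position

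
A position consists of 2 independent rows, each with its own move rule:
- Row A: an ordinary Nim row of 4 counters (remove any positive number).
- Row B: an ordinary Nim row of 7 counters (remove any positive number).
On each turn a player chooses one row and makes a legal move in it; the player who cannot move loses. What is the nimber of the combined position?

3

Row A is a plain Nim row of size 4, so its Grundy value is 4.
Row B is a plain Nim row of size 7, so its Grundy value is 7.
By the Sprague-Grundy theorem, the Grundy value of a sum of independent games is the XOR of the component values.
Combined value = 4 XOR 7 = 3.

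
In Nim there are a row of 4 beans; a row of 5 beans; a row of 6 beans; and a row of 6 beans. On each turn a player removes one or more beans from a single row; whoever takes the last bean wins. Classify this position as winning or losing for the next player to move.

Winning position

Compute the nim-sum pairwise:
4 XOR 5 = 1
1 XOR 6 = 7
7 XOR 6 = 1
The nim-sum is 1 ≠ 0, so this is an N-position: the player to move can win.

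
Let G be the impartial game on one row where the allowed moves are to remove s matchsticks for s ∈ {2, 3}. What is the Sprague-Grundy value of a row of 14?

2

Build the Grundy sequence with g(k) = mex{g(k−s) : s ∈ {2, 3}, s ≤ k}:
k:     0  1  2  3  4  5  6  7  8  9 10 11 12 13 14
g(k):  0  0  1  1  2  0  0  1  1  2  0  0  1  1  2
So g(14) = 2.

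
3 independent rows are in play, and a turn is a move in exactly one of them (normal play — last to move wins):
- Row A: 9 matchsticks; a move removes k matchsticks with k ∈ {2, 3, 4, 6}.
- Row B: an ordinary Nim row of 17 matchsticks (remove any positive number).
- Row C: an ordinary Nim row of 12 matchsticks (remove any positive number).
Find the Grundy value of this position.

29

Grundy values for row A (subtraction set {2, 3, 4, 6}):
k:     0  1  2  3  4  5  6  7  8  9
g(k):  0  0  1  1  2  2  3  3  0  0
So g(9) = 0.
Row B is a plain Nim row of size 17, so its Grundy value is 17.
Row C is a plain Nim row of size 12, so its Grundy value is 12.
The value of a disjunctive sum is the nim-sum of the parts.
Combined value = 0 XOR 17 XOR 12 = 29.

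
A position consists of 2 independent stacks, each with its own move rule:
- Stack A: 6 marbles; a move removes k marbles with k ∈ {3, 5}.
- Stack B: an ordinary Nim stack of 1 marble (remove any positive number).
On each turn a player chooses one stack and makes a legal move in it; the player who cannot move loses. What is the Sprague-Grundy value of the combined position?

3

For stack A, compute g(0), g(1), … with moves {3, 5}:
g(0) = mex{} = 0
g(1) = mex{} = 0
g(2) = mex{} = 0
g(3) = mex{0} = 1
g(4) = mex{0} = 1
g(5) = mex{0} = 1
g(6) = mex{0,1} = 2
So g(6) = 2.
Stack B is a plain Nim stack of size 1, so its Grundy value is 1.
The value of a disjunctive sum is the nim-sum of the parts.
Combined value = 2 ⊕ 1 = 3.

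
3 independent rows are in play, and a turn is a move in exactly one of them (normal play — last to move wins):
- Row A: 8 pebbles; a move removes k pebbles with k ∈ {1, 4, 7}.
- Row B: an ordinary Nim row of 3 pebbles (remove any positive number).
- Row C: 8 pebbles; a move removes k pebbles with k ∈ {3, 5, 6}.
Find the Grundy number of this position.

1

For row A, compute g(0), g(1), … with moves {1, 4, 7}:
k:     0  1  2  3  4  5  6  7  8
g(k):  0  1  0  1  2  0  1  2  0
So g(8) = 0.
Row B is a plain Nim row of size 3, so its Grundy value is 3.
For row C, compute g(0), g(1), … with moves {3, 5, 6}:
k:     0  1  2  3  4  5  6  7  8
g(k):  0  0  0  1  1  1  2  2  2
So g(8) = 2.
The value of a disjunctive sum is the nim-sum of the parts.
Combined value = 0 XOR 3 XOR 2 = 1.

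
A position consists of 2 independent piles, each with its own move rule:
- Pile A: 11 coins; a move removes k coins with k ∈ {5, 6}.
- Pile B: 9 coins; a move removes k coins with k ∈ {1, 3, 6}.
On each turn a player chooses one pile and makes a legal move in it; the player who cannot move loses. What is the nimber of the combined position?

Grundy values for pile A (subtraction set {5, 6}):
k:     0  1  2  3  4  5  6  7  8  9 10 11
g(k):  0  0  0  0  0  1  1  1  1  1  2  0
So g(11) = 0.
Build the Grundy sequence for pile B with g(k) = mex{g(k−s) : s ∈ {1, 3, 6}, s ≤ k}:
g(0) = mex{} = 0
g(1) = mex{0} = 1
g(2) = mex{1} = 0
g(3) = mex{0} = 1
g(4) = mex{1} = 0
g(5) = mex{0} = 1
g(6) = mex{0,1} = 2
g(7) = mex{0,1,2} = 3
g(8) = mex{0,1,3} = 2
g(9) = mex{1,2} = 0
So g(9) = 0.
By the Sprague-Grundy theorem, the Grundy value of a sum of independent games is the XOR of the component values.
Combined value = 0 ⊕ 0 = 0.

0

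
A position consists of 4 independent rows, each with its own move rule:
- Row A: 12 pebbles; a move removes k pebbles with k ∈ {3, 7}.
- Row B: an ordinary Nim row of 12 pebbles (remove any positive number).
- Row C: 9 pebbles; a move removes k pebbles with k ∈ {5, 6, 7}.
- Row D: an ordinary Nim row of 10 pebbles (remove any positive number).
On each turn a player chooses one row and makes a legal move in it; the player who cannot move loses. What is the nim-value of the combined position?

7

Grundy values for row A (subtraction set {3, 7}):
g(0) = mex{} = 0
g(1) = mex{} = 0
g(2) = mex{} = 0
g(3) = mex{0} = 1
g(4) = mex{0} = 1
g(5) = mex{0} = 1
g(6) = mex{1} = 0
g(7) = mex{0,1} = 2
g(8) = mex{0,1} = 2
g(9) = mex{0} = 1
g(10) = mex{1,2} = 0
g(11) = mex{1,2} = 0
g(12) = mex{1} = 0
So g(12) = 0.
Row B is a plain Nim row of size 12, so its Grundy value is 12.
Build the Grundy sequence for row C with g(k) = mex{g(k−s) : s ∈ {5, 6, 7}, s ≤ k}:
g(0) = mex{} = 0
g(1) = mex{} = 0
g(2) = mex{} = 0
g(3) = mex{} = 0
g(4) = mex{} = 0
g(5) = mex{0} = 1
g(6) = mex{0} = 1
g(7) = mex{0} = 1
g(8) = mex{0} = 1
g(9) = mex{0} = 1
So g(9) = 1.
Row D is a plain Nim row of size 10, so its Grundy value is 10.
By the Sprague-Grundy theorem, the Grundy value of a sum of independent games is the XOR of the component values.
Combined value = 0 ⊕ 12 ⊕ 1 ⊕ 10 = 7.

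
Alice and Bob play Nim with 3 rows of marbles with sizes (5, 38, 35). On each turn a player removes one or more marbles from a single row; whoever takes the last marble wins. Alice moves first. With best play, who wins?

Bob wins

Nim-sum: 5 XOR 38 XOR 35 = 0.
The nim-sum is 0, so this is a P-position: the player to move is in a losing position under optimal play; Alice is about to move from it and so loses — Bob wins.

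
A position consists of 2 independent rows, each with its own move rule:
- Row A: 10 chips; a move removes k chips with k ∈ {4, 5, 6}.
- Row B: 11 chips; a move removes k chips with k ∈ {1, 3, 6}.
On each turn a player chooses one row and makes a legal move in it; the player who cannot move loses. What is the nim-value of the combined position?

0

Build the Grundy sequence for row A with g(k) = mex{g(k−s) : s ∈ {4, 5, 6}, s ≤ k}:
k:     0  1  2  3  4  5  6  7  8  9 10
g(k):  0  0  0  0  1  1  1  1  2  2  0
So g(10) = 0.
Build the Grundy sequence for row B with g(k) = mex{g(k−s) : s ∈ {1, 3, 6}, s ≤ k}:
k:     0  1  2  3  4  5  6  7  8  9 10 11
g(k):  0  1  0  1  0  1  2  3  2  0  1  0
So g(11) = 0.
The value of a disjunctive sum is the nim-sum of the parts.
Combined value = 0 XOR 0 = 0.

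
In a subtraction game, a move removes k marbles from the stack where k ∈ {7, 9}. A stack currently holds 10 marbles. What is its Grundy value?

1

Build the Grundy sequence with g(k) = mex{g(k−s) : s ∈ {7, 9}, s ≤ k}:
k:     0  1  2  3  4  5  6  7  8  9 10
g(k):  0  0  0  0  0  0  0  1  1  1  1
So g(10) = 1.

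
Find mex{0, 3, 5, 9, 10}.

1

0 is in the set but 1 is not, so the mex is 1.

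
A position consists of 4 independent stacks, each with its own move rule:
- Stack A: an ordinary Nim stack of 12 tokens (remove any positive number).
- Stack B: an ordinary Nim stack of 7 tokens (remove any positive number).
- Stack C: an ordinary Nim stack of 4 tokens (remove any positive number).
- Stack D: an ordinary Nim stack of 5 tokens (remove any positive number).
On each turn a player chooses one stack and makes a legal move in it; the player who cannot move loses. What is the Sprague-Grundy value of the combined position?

10

Stack A is a plain Nim stack of size 12, so its Grundy value is 12.
Stack B is a plain Nim stack of size 7, so its Grundy value is 7.
Stack C is a plain Nim stack of size 4, so its Grundy value is 4.
Stack D is a plain Nim stack of size 5, so its Grundy value is 5.
The value of a disjunctive sum is the nim-sum of the parts.
Combined value = 12 ⊕ 7 ⊕ 4 ⊕ 5 = 10.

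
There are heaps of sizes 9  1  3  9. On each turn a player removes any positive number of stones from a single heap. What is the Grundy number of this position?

2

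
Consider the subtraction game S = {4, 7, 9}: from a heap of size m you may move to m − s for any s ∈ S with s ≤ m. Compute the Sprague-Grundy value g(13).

0

Compute g(0), g(1), … for moves {4, 7, 9}:
k:     0  1  2  3  4  5  6  7  8  9 10 11 12 13
g(k):  0  0  0  0  1  1  1  1  2  2  2  2  3  0
So g(13) = 0.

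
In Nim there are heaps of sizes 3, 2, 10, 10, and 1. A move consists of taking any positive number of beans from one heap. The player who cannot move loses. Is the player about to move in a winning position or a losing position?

Nim-sum: 3 ⊕ 2 ⊕ 10 ⊕ 10 ⊕ 1 = 0.
The nim-sum is 0, so this is a P-position: the player to move is in a losing position under optimal play.

Losing position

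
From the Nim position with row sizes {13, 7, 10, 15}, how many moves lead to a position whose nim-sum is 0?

3

In binary:
  1101  (13)
  0111  (7)
  1010  (10)
  1111  (15)
  ----
  1111  (15)
The overall nim-sum is X = 15. A row of size p has a winning move iff p XOR X < p (reduce it to p XOR X).
  13: 13 XOR 15 = 2 < 13 — winning move (to 2).
  7: 7 XOR 15 = 8 ≥ 7 — no move.
  10: 10 XOR 15 = 5 < 10 — winning move (to 5).
  15: 15 XOR 15 = 0 < 15 — winning move (to 0).
That gives 3 winning moves.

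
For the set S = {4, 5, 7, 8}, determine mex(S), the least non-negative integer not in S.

0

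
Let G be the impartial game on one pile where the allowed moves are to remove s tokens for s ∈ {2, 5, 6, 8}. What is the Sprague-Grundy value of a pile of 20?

Grundy values for subtraction set {2, 5, 6, 8}:
k:     0  1  2  3  4  5  6  7  8  9 10 11 12 13 14 15 16 17 18 19 20
g(k):  0  0  1  1  0  2  1  3  2  2  3  0  2  1  0  0  1  1  0  2  1
So g(20) = 1.

1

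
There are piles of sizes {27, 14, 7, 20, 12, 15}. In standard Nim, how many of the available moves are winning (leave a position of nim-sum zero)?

5

In binary:
  11011  (27)
  01110  (14)
  00111  (7)
  10100  (20)
  01100  (12)
  01111  (15)
  -----
  00101  (5)
The overall nim-sum is X = 5. A pile of size p has a winning move iff p XOR X < p (reduce it to p XOR X).
  27: 27 XOR 5 = 30 ≥ 27 — no move.
  14: 14 XOR 5 = 11 < 14 — winning move (to 11).
  7: 7 XOR 5 = 2 < 7 — winning move (to 2).
  20: 20 XOR 5 = 17 < 20 — winning move (to 17).
  12: 12 XOR 5 = 9 < 12 — winning move (to 9).
  15: 15 XOR 5 = 10 < 15 — winning move (to 10).
That gives 5 winning moves.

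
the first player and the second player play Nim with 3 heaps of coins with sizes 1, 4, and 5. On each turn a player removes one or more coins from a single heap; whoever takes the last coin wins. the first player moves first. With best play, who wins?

Write each in binary and XOR column by column:
  001  (1)
  100  (4)
  101  (5)
  ---
  000  (0)
The nim-sum is 0, so this is a P-position: the player to move is in a losing position under optimal play; the first player is about to move from it and so loses — the second player wins.

the second player wins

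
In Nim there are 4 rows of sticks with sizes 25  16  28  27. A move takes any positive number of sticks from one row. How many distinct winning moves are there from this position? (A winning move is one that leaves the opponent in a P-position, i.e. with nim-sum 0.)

Nim-sum: 25 XOR 16 XOR 28 XOR 27 = 14.
The overall nim-sum is X = 14. A row of size p has a winning move iff p XOR X < p (reduce it to p XOR X).
  25: 25 XOR 14 = 23 < 25 — winning move (to 23).
  16: 16 XOR 14 = 30 ≥ 16 — no move.
  28: 28 XOR 14 = 18 < 28 — winning move (to 18).
  27: 27 XOR 14 = 21 < 27 — winning move (to 21).
That gives 3 winning moves.

3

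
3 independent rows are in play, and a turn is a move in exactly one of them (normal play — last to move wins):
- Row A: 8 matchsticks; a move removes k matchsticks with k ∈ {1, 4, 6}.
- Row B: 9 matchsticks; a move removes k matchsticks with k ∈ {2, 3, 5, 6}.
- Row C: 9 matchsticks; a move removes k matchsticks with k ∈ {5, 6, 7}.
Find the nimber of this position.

0

For row A, compute g(0), g(1), … with moves {1, 4, 6}:
g(0) = mex{} = 0
g(1) = mex{0} = 1
g(2) = mex{1} = 0
g(3) = mex{0} = 1
g(4) = mex{0,1} = 2
g(5) = mex{1,2} = 0
g(6) = mex{0} = 1
g(7) = mex{1} = 0
g(8) = mex{0,2} = 1
So g(8) = 1.
Build the Grundy sequence for row B with g(k) = mex{g(k−s) : s ∈ {2, 3, 5, 6}, s ≤ k}:
k:     0  1  2  3  4  5  6  7  8  9
g(k):  0  0  1  1  2  2  3  3  0  0
So g(9) = 0.
Build the Grundy sequence for row C with g(k) = mex{g(k−s) : s ∈ {5, 6, 7}, s ≤ k}:
k:     0  1  2  3  4  5  6  7  8  9
g(k):  0  0  0  0  0  1  1  1  1  1
So g(9) = 1.
The value of a disjunctive sum is the nim-sum of the parts.
Combined value = 1 XOR 0 XOR 1 = 0.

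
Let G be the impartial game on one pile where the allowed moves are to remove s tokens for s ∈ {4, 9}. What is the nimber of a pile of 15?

Compute g(0), g(1), … for moves {4, 9}:
k:     0  1  2  3  4  5  6  7  8  9 10 11 12 13 14 15
g(k):  0  0  0  0  1  1  1  1  0  2  2  2  1  0  0  0
So g(15) = 0.

0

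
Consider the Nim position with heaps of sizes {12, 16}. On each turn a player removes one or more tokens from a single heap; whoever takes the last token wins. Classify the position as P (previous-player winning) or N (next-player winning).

N-position

Nim-sum: 12 ^ 16 = 28.
The nim-sum is 28 ≠ 0, so this is an N-position: the player to move can win.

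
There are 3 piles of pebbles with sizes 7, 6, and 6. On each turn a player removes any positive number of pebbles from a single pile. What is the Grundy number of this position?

7

Nim-sum: 7 ^ 6 ^ 6 = 7.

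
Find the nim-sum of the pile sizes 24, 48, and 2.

42

Compute the nim-sum pairwise:
24 XOR 48 = 40
40 XOR 2 = 42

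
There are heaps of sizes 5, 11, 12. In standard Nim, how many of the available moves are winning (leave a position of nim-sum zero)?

Nim-sum: 5 ^ 11 ^ 12 = 2.
The overall nim-sum is X = 2. A heap of size p has a winning move iff p XOR X < p (reduce it to p XOR X).
  5: 5 XOR 2 = 7 ≥ 5 — no move.
  11: 11 XOR 2 = 9 < 11 — winning move (to 9).
  12: 12 XOR 2 = 14 ≥ 12 — no move.
That gives 1 winning move.

1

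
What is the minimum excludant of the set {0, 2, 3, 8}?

0 is in the set but 1 is not, so the mex is 1.

1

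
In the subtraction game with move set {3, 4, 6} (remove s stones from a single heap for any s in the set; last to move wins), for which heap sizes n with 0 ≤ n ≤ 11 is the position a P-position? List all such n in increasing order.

Grundy values for subtraction set {3, 4, 6}:
k:     0  1  2  3  4  5  6  7  8  9 10 11
g(k):  0  0  0  1  1  1  2  2  2  0  0  0
The P-positions (g = 0) in 0..11 are 0, 1, 2, 9, 10, 11.

0, 1, 2, 9, 10, 11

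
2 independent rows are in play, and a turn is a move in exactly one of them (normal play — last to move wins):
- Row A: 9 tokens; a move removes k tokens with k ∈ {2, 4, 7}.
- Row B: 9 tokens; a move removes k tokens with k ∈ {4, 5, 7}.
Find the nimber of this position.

2

For row A, compute g(0), g(1), … with moves {2, 4, 7}:
g(0) = mex{} = 0
g(1) = mex{} = 0
g(2) = mex{0} = 1
g(3) = mex{0} = 1
g(4) = mex{0,1} = 2
g(5) = mex{0,1} = 2
g(6) = mex{1,2} = 0
g(7) = mex{0,1,2} = 3
g(8) = mex{0,2} = 1
g(9) = mex{1,2,3} = 0
So g(9) = 0.
Grundy values for row B (subtraction set {4, 5, 7}):
g(0) = mex{} = 0
g(1) = mex{} = 0
g(2) = mex{} = 0
g(3) = mex{} = 0
g(4) = mex{0} = 1
g(5) = mex{0} = 1
g(6) = mex{0} = 1
g(7) = mex{0} = 1
g(8) = mex{0,1} = 2
g(9) = mex{0,1} = 2
So g(9) = 2.
By the Sprague-Grundy theorem, the Grundy value of a sum of independent games is the XOR of the component values.
Combined value = 0 ⊕ 2 = 2.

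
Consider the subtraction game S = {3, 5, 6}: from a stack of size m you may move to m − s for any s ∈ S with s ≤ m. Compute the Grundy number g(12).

Compute g(0), g(1), … for moves {3, 5, 6}:
k:     0  1  2  3  4  5  6  7  8  9 10 11 12
g(k):  0  0  0  1  1  1  2  2  2  0  0  0  1
So g(12) = 1.

1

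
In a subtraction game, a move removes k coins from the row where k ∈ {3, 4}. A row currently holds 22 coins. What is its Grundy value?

Compute g(0), g(1), … for moves {3, 4}:
k:     0  1  2  3  4  5  6  7  8  9 10 11 12 13 14 15 16 17 18 19 20 21 22
g(k):  0  0  0  1  1  1  2  0  0  0  1  1  1  2  0  0  0  1  1  1  2  0  0
So g(22) = 0.

0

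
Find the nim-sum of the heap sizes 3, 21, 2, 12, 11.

Compute the nim-sum pairwise:
3 XOR 21 = 22
22 XOR 2 = 20
20 XOR 12 = 24
24 XOR 11 = 19

19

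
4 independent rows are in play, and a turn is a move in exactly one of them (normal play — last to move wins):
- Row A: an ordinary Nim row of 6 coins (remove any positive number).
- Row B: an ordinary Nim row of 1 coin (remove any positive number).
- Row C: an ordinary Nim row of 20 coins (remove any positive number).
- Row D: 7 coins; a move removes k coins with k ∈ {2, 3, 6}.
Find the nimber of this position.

18

Row A is a plain Nim row of size 6, so its Grundy value is 6.
Row B is a plain Nim row of size 1, so its Grundy value is 1.
Row C is a plain Nim row of size 20, so its Grundy value is 20.
Build the Grundy sequence for row D with g(k) = mex{g(k−s) : s ∈ {2, 3, 6}, s ≤ k}:
k:     0  1  2  3  4  5  6  7
g(k):  0  0  1  1  2  0  3  1
So g(7) = 1.
The value of a disjunctive sum is the nim-sum of the parts.
Combined value = 6 XOR 1 XOR 20 XOR 1 = 18.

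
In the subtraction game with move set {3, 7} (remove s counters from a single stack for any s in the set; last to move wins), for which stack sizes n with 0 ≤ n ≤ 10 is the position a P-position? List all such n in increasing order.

Compute g(0), g(1), … for moves {3, 7}:
k:     0  1  2  3  4  5  6  7  8  9 10
g(k):  0  0  0  1  1  1  0  2  2  1  0
The P-positions (g = 0) in 0..10 are 0, 1, 2, 6, 10.

0, 1, 2, 6, 10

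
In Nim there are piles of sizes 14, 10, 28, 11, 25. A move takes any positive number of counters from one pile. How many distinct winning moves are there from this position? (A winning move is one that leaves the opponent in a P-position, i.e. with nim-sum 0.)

5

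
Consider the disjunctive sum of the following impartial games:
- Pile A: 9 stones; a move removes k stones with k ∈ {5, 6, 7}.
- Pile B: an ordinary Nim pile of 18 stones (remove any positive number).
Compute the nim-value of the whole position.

19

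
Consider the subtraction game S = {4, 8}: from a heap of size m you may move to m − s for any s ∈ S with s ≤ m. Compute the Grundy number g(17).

Build the Grundy sequence with g(k) = mex{g(k−s) : s ∈ {4, 8}, s ≤ k}:
k:     0  1  2  3  4  5  6  7  8  9 10 11 12 13 14 15 16 17
g(k):  0  0  0  0  1  1  1  1  2  2  2  2  0  0  0  0  1  1
So g(17) = 1.

1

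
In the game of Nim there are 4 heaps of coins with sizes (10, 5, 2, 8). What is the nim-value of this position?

Nim-sum: 10 ^ 5 ^ 2 ^ 8 = 5.

5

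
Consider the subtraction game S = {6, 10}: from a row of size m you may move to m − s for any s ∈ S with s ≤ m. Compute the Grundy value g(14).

2

Compute g(0), g(1), … for moves {6, 10}:
k:     0  1  2  3  4  5  6  7  8  9 10 11 12 13 14
g(k):  0  0  0  0  0  0  1  1  1  1  1  1  2  2  2
So g(14) = 2.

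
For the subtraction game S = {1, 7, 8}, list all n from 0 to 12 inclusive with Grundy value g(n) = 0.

Build the Grundy sequence with g(k) = mex{g(k−s) : s ∈ {1, 7, 8}, s ≤ k}:
k:     0  1  2  3  4  5  6  7  8  9 10 11 12
g(k):  0  1  0  1  0  1  0  1  2  3  2  3  2
The P-positions (g = 0) in 0..12 are 0, 2, 4, 6.

0, 2, 4, 6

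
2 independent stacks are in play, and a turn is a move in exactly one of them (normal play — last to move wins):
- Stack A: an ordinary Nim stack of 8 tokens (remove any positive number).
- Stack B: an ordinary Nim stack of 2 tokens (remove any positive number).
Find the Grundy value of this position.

10

Stack A is a plain Nim stack of size 8, so its Grundy value is 8.
Stack B is a plain Nim stack of size 2, so its Grundy value is 2.
By the Sprague-Grundy theorem, the Grundy value of a sum of independent games is the XOR of the component values.
Combined value = 8 XOR 2 = 10.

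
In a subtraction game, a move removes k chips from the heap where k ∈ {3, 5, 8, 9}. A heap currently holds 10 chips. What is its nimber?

3

Compute g(0), g(1), … for moves {3, 5, 8, 9}:
k:     0  1  2  3  4  5  6  7  8  9 10
g(k):  0  0  0  1  1  1  2  2  2  3  3
So g(10) = 3.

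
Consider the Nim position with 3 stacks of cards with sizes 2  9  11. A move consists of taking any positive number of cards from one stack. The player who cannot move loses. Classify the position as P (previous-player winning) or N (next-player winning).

P-position

In binary:
  0010  (2)
  1001  (9)
  1011  (11)
  ----
  0000  (0)
The nim-sum is 0, so this is a P-position: the player to move is in a losing position under optimal play.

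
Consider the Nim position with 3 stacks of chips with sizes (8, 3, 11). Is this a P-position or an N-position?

Write each in binary and XOR column by column:
  1000  (8)
  0011  (3)
  1011  (11)
  ----
  0000  (0)
The nim-sum is 0, so this is a P-position: the player to move is in a losing position under optimal play.

P-position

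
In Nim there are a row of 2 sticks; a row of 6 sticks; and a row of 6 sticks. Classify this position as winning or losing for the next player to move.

Nim-sum: 2 ^ 6 ^ 6 = 2.
The nim-sum is 2 ≠ 0, so this is an N-position: the player to move can win.

Winning position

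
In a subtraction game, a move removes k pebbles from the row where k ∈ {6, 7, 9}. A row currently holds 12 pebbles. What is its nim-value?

Compute g(0), g(1), … for moves {6, 7, 9}:
g(0) = mex{} = 0
g(1) = mex{} = 0
g(2) = mex{} = 0
g(3) = mex{} = 0
g(4) = mex{} = 0
g(5) = mex{} = 0
g(6) = mex{0} = 1
g(7) = mex{0} = 1
g(8) = mex{0} = 1
g(9) = mex{0} = 1
g(10) = mex{0} = 1
g(11) = mex{0} = 1
g(12) = mex{0,1} = 2
So g(12) = 2.

2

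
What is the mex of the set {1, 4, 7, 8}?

0

0 is not in the set, so the mex is 0.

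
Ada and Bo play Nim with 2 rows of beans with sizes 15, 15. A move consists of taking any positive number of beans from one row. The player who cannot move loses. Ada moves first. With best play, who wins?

Nim-sum: 15 ⊕ 15 = 0.
The nim-sum is 0, so this is a P-position: the player to move is in a losing position under optimal play; Ada is about to move from it and so loses — Bo wins.

Bo wins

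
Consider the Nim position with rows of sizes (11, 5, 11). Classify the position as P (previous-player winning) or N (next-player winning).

Nim-sum: 11 XOR 5 XOR 11 = 5.
The nim-sum is 5 ≠ 0, so this is an N-position: the player to move can win.

N-position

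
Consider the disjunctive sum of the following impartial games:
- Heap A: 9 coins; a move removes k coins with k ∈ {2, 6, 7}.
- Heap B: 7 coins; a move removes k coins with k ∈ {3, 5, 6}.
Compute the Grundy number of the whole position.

2

Build the Grundy sequence for heap A with g(k) = mex{g(k−s) : s ∈ {2, 6, 7}, s ≤ k}:
g(0) = mex{} = 0
g(1) = mex{} = 0
g(2) = mex{0} = 1
g(3) = mex{0} = 1
g(4) = mex{1} = 0
g(5) = mex{1} = 0
g(6) = mex{0} = 1
g(7) = mex{0} = 1
g(8) = mex{0,1} = 2
g(9) = mex{1} = 0
So g(9) = 0.
Grundy values for heap B (subtraction set {3, 5, 6}):
k:     0  1  2  3  4  5  6  7
g(k):  0  0  0  1  1  1  2  2
So g(7) = 2.
By the Sprague-Grundy theorem, the Grundy value of a sum of independent games is the XOR of the component values.
Combined value = 0 ⊕ 2 = 2.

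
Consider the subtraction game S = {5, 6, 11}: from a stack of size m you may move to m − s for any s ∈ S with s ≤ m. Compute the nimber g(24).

1

Build the Grundy sequence with g(k) = mex{g(k−s) : s ∈ {5, 6, 11}, s ≤ k}:
k:     0  1  2  3  4  5  6  7  8  9 10 11 12 13 14 15 16 17 18 19 20 21 22 23 24
g(k):  0  0  0  0  0  1  1  1  1  1  2  2  2  2  2  3  0  0  0  0  0  1  1  1  1
So g(24) = 1.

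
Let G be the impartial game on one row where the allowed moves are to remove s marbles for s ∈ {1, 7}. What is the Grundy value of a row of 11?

Build the Grundy sequence with g(k) = mex{g(k−s) : s ∈ {1, 7}, s ≤ k}:
k:     0  1  2  3  4  5  6  7  8  9 10 11
g(k):  0  1  0  1  0  1  0  1  0  1  0  1
So g(11) = 1.

1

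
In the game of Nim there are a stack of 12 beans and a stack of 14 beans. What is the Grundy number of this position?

Compute the nim-sum pairwise:
12 ^ 14 = 2

2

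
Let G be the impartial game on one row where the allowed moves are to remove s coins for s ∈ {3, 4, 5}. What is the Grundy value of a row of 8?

Compute g(0), g(1), … for moves {3, 4, 5}:
g(0) = mex{} = 0
g(1) = mex{} = 0
g(2) = mex{} = 0
g(3) = mex{0} = 1
g(4) = mex{0} = 1
g(5) = mex{0} = 1
g(6) = mex{0,1} = 2
g(7) = mex{0,1} = 2
g(8) = mex{1} = 0
So g(8) = 0.

0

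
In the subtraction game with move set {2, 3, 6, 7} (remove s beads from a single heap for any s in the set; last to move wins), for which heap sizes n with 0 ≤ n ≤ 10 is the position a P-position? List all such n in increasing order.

0, 1, 5, 9, 10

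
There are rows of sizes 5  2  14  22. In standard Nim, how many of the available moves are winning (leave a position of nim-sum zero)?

Write each in binary and XOR column by column:
  00101  (5)
  00010  (2)
  01110  (14)
  10110  (22)
  -----
  11111  (31)
The overall nim-sum is X = 31. A row of size p has a winning move iff p XOR X < p (reduce it to p XOR X).
  5: 5 XOR 31 = 26 ≥ 5 — no move.
  2: 2 XOR 31 = 29 ≥ 2 — no move.
  14: 14 XOR 31 = 17 ≥ 14 — no move.
  22: 22 XOR 31 = 9 < 22 — winning move (to 9).
That gives 1 winning move.

1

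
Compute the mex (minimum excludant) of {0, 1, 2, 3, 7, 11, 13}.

The values 0, 1, 2, 3 are all present; 4 is the first non-negative integer missing from the set.

4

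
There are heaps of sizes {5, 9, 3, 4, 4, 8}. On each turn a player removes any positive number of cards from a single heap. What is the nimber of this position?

Write each in binary and XOR column by column:
  0101  (5)
  1001  (9)
  0011  (3)
  0100  (4)
  0100  (4)
  1000  (8)
  ----
  0111  (7)

7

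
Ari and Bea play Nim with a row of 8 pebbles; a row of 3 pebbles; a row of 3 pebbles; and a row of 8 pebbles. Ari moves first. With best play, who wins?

Bea wins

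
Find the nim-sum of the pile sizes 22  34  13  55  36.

Nim-sum: 22 ^ 34 ^ 13 ^ 55 ^ 36 = 42.

42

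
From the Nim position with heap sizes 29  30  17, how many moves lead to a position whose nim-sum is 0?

3

Nim-sum: 29 XOR 30 XOR 17 = 18.
The overall nim-sum is X = 18. A heap of size p has a winning move iff p XOR X < p (reduce it to p XOR X).
  29: 29 XOR 18 = 15 < 29 — winning move (to 15).
  30: 30 XOR 18 = 12 < 30 — winning move (to 12).
  17: 17 XOR 18 = 3 < 17 — winning move (to 3).
That gives 3 winning moves.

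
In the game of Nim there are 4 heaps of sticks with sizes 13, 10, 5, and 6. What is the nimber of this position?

4

In binary:
  1101  (13)
  1010  (10)
  0101  (5)
  0110  (6)
  ----
  0100  (4)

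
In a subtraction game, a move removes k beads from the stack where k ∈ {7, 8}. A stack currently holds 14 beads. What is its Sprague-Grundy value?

Grundy values for subtraction set {7, 8}:
g(0) = mex{} = 0
g(1) = mex{} = 0
g(2) = mex{} = 0
g(3) = mex{} = 0
g(4) = mex{} = 0
g(5) = mex{} = 0
g(6) = mex{} = 0
g(7) = mex{0} = 1
g(8) = mex{0} = 1
g(9) = mex{0} = 1
g(10) = mex{0} = 1
g(11) = mex{0} = 1
g(12) = mex{0} = 1
g(13) = mex{0} = 1
g(14) = mex{0,1} = 2
So g(14) = 2.

2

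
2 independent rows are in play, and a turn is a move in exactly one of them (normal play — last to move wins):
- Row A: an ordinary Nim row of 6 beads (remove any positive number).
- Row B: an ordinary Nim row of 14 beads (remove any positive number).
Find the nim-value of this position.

8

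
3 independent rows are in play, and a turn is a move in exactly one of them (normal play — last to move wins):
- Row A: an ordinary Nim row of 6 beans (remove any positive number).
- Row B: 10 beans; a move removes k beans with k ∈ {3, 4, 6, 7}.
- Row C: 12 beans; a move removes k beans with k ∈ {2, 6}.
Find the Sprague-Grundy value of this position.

6

Row A is a plain Nim row of size 6, so its Grundy value is 6.
For row B, compute g(0), g(1), … with moves {3, 4, 6, 7}:
g(0) = mex{} = 0
g(1) = mex{} = 0
g(2) = mex{} = 0
g(3) = mex{0} = 1
g(4) = mex{0} = 1
g(5) = mex{0} = 1
g(6) = mex{0,1} = 2
g(7) = mex{0,1} = 2
g(8) = mex{0,1} = 2
g(9) = mex{0,1,2} = 3
g(10) = mex{1,2} = 0
So g(10) = 0.
For row C, compute g(0), g(1), … with moves {2, 6}:
k:     0  1  2  3  4  5  6  7  8  9 10 11 12
g(k):  0  0  1  1  0  0  1  1  0  0  1  1  0
So g(12) = 0.
The value of a disjunctive sum is the nim-sum of the parts.
Combined value = 6 XOR 0 XOR 0 = 6.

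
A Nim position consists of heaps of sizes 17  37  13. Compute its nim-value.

57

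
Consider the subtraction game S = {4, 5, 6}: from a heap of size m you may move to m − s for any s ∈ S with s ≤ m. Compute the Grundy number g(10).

Grundy values for subtraction set {4, 5, 6}:
g(0) = mex{} = 0
g(1) = mex{} = 0
g(2) = mex{} = 0
g(3) = mex{} = 0
g(4) = mex{0} = 1
g(5) = mex{0} = 1
g(6) = mex{0} = 1
g(7) = mex{0} = 1
g(8) = mex{0,1} = 2
g(9) = mex{0,1} = 2
g(10) = mex{1} = 0
So g(10) = 0.

0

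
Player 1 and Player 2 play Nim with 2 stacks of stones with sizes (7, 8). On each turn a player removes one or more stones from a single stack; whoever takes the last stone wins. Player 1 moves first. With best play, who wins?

In binary:
  0111  (7)
  1000  (8)
  ----
  1111  (15)
The nim-sum is 15 ≠ 0, so this is an N-position: the player to move can win; Player 1 has a winning move.

Player 1 wins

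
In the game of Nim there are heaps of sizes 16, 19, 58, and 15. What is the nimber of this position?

Write each in binary and XOR column by column:
  010000  (16)
  010011  (19)
  111010  (58)
  001111  (15)
  ------
  110110  (54)

54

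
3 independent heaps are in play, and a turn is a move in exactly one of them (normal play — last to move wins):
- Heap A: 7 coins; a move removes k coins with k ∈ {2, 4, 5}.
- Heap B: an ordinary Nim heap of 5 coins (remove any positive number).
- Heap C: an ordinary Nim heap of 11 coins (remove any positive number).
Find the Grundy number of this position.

Grundy values for heap A (subtraction set {2, 4, 5}):
k:     0  1  2  3  4  5  6  7
g(k):  0  0  1  1  2  2  3  0
So g(7) = 0.
Heap B is a plain Nim heap of size 5, so its Grundy value is 5.
Heap C is a plain Nim heap of size 11, so its Grundy value is 11.
The value of a disjunctive sum is the nim-sum of the parts.
Combined value = 0 XOR 5 XOR 11 = 14.

14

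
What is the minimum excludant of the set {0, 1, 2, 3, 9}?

4

The values 0, 1, 2, 3 are all present; 4 is the first non-negative integer missing from the set.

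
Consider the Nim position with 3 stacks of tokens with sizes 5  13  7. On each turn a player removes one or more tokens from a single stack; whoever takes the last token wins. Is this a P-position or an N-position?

N-position

Nim-sum: 5 ⊕ 13 ⊕ 7 = 15.
The nim-sum is 15 ≠ 0, so this is an N-position: the player to move can win.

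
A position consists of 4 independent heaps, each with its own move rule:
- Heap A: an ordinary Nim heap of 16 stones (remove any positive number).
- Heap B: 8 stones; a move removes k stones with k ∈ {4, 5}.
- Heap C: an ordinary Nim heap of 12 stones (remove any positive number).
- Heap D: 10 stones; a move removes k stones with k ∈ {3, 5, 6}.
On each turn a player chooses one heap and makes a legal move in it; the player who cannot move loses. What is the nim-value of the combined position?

Heap A is a plain Nim heap of size 16, so its Grundy value is 16.
For heap B, compute g(0), g(1), … with moves {4, 5}:
k:     0  1  2  3  4  5  6  7  8
g(k):  0  0  0  0  1  1  1  1  2
So g(8) = 2.
Heap C is a plain Nim heap of size 12, so its Grundy value is 12.
For heap D, compute g(0), g(1), … with moves {3, 5, 6}:
g(0) = mex{} = 0
g(1) = mex{} = 0
g(2) = mex{} = 0
g(3) = mex{0} = 1
g(4) = mex{0} = 1
g(5) = mex{0} = 1
g(6) = mex{0,1} = 2
g(7) = mex{0,1} = 2
g(8) = mex{0,1} = 2
g(9) = mex{1,2} = 0
g(10) = mex{1,2} = 0
So g(10) = 0.
The value of a disjunctive sum is the nim-sum of the parts.
Combined value = 16 ⊕ 2 ⊕ 12 ⊕ 0 = 30.

30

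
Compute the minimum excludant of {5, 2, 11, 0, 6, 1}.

The values 0, 1, 2 are all present; 3 is the first non-negative integer missing from the set.

3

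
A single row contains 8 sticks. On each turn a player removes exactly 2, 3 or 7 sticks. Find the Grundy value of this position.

Build the Grundy sequence with g(k) = mex{g(k−s) : s ∈ {2, 3, 7}, s ≤ k}:
k:     0  1  2  3  4  5  6  7  8
g(k):  0  0  1  1  2  0  0  1  1
So g(8) = 1.

1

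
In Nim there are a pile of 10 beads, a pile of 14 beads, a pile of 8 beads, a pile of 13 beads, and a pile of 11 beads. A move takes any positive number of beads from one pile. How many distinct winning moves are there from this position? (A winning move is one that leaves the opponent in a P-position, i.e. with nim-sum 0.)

Nim-sum: 10 ^ 14 ^ 8 ^ 13 ^ 11 = 10.
The overall nim-sum is X = 10. A pile of size p has a winning move iff p XOR X < p (reduce it to p XOR X).
  10: 10 XOR 10 = 0 < 10 — winning move (to 0).
  14: 14 XOR 10 = 4 < 14 — winning move (to 4).
  8: 8 XOR 10 = 2 < 8 — winning move (to 2).
  13: 13 XOR 10 = 7 < 13 — winning move (to 7).
  11: 11 XOR 10 = 1 < 11 — winning move (to 1).
That gives 5 winning moves.

5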